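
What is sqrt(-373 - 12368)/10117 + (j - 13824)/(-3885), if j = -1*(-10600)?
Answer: 3224/3885 + I*sqrt(12741)/10117 ≈ 0.82986 + 0.011157*I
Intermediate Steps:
j = 10600
sqrt(-373 - 12368)/10117 + (j - 13824)/(-3885) = sqrt(-373 - 12368)/10117 + (10600 - 13824)/(-3885) = sqrt(-12741)*(1/10117) - 3224*(-1/3885) = (I*sqrt(12741))*(1/10117) + 3224/3885 = I*sqrt(12741)/10117 + 3224/3885 = 3224/3885 + I*sqrt(12741)/10117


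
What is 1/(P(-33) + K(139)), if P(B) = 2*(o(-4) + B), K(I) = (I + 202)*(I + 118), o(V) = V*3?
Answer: 1/87547 ≈ 1.1422e-5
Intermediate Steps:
o(V) = 3*V
K(I) = (118 + I)*(202 + I) (K(I) = (202 + I)*(118 + I) = (118 + I)*(202 + I))
P(B) = -24 + 2*B (P(B) = 2*(3*(-4) + B) = 2*(-12 + B) = -24 + 2*B)
1/(P(-33) + K(139)) = 1/((-24 + 2*(-33)) + (23836 + 139² + 320*139)) = 1/((-24 - 66) + (23836 + 19321 + 44480)) = 1/(-90 + 87637) = 1/87547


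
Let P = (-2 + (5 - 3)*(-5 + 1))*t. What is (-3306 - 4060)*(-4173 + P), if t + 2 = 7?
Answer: 31106618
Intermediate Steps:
t = 5 (t = -2 + 7 = 5)
P = -50 (P = (-2 + (5 - 3)*(-5 + 1))*5 = (-2 + 2*(-4))*5 = (-2 - 8)*5 = -10*5 = -50)
(-3306 - 4060)*(-4173 + P) = (-3306 - 4060)*(-4173 - 50) = -7366*(-4223) = 31106618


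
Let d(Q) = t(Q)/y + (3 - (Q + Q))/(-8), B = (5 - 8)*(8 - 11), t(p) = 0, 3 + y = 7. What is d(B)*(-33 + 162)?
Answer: 1935/8 ≈ 241.88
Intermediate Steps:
y = 4 (y = -3 + 7 = 4)
B = 9 (B = -3*(-3) = 9)
d(Q) = -3/8 + Q/4 (d(Q) = 0/4 + (3 - (Q + Q))/(-8) = 0*(¼) + (3 - 2*Q)*(-⅛) = 0 + (3 - 2*Q)*(-⅛) = 0 + (-3/8 + Q/4) = -3/8 + Q/4)
d(B)*(-33 + 162) = (-3/8 + (¼)*9)*(-33 + 162) = (-3/8 + 9/4)*129 = (15/8)*129 = 1935/8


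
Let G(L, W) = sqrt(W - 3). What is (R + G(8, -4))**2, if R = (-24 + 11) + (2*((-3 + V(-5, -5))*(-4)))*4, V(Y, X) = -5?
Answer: (243 + I*sqrt(7))**2 ≈ 59042.0 + 1285.8*I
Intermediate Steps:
G(L, W) = sqrt(-3 + W)
R = 243 (R = (-24 + 11) + (2*((-3 - 5)*(-4)))*4 = -13 + (2*(-8*(-4)))*4 = -13 + (2*32)*4 = -13 + 64*4 = -13 + 256 = 243)
(R + G(8, -4))**2 = (243 + sqrt(-3 - 4))**2 = (243 + sqrt(-7))**2 = (243 + I*sqrt(7))**2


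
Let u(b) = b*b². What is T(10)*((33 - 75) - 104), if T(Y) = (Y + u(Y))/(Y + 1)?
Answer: -147460/11 ≈ -13405.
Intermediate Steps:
u(b) = b³
T(Y) = (Y + Y³)/(1 + Y) (T(Y) = (Y + Y³)/(Y + 1) = (Y + Y³)/(1 + Y))
T(10)*((33 - 75) - 104) = ((10 + 10³)/(1 + 10))*((33 - 75) - 104) = ((10 + 1000)/11)*(-42 - 104) = ((1/11)*1010)*(-146) = (1010/11)*(-146) = -147460/11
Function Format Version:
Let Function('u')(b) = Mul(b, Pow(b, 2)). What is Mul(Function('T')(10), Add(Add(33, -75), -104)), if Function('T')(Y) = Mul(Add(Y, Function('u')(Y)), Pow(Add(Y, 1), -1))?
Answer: Rational(-147460, 11) ≈ -13405.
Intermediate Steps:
Function('u')(b) = Pow(b, 3)
Function('T')(Y) = Mul(Pow(Add(1, Y), -1), Add(Y, Pow(Y, 3))) (Function('T')(Y) = Mul(Add(Y, Pow(Y, 3)), Pow(Add(Y, 1), -1)) = Mul(Add(Y, Pow(Y, 3)), Pow(Add(1, Y), -1)) = Mul(Pow(Add(1, Y), -1), Add(Y, Pow(Y, 3))))
Mul(Function('T')(10), Add(Add(33, -75), -104)) = Mul(Mul(Pow(Add(1, 10), -1), Add(10, Pow(10, 3))), Add(Add(33, -75), -104)) = Mul(Mul(Pow(11, -1), Add(10, 1000)), Add(-42, -104)) = Mul(Mul(Rational(1, 11), 1010), -146) = Mul(Rational(1010, 11), -146) = Rational(-147460, 11)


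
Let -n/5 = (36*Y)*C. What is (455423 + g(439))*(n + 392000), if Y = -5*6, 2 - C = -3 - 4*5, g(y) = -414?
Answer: 239789743000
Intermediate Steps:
C = 25 (C = 2 - (-3 - 4*5) = 2 - (-3 - 20) = 2 - 1*(-23) = 2 + 23 = 25)
Y = -30
n = 135000 (n = -5*36*(-30)*25 = -(-5400)*25 = -5*(-27000) = 135000)
(455423 + g(439))*(n + 392000) = (455423 - 414)*(135000 + 392000) = 455009*527000 = 239789743000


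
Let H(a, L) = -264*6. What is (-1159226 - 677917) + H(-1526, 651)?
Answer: -1838727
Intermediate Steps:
H(a, L) = -1584
(-1159226 - 677917) + H(-1526, 651) = (-1159226 - 677917) - 1584 = -1837143 - 1584 = -1838727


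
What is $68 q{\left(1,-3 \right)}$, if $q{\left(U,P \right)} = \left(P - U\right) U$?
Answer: $-272$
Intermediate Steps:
$q{\left(U,P \right)} = U \left(P - U\right)$
$68 q{\left(1,-3 \right)} = 68 \cdot 1 \left(-3 - 1\right) = 68 \cdot 1 \left(-4\right) = 68 \left(-4\right) = -272$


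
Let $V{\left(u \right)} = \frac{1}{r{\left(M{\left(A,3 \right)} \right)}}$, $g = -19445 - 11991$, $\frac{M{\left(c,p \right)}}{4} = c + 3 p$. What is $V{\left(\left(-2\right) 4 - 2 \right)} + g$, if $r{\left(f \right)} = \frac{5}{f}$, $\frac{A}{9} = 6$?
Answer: $- \frac{156928}{5} \approx -31386.0$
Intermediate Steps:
$A = 54$ ($A = 9 \cdot 6 = 54$)
$M{\left(c,p \right)} = 4 c + 12 p$ ($M{\left(c,p \right)} = 4 \left(c + 3 p\right) = 4 c + 12 p$)
$g = -31436$ ($g = -19445 - 11991 = -31436$)
$V{\left(u \right)} = \frac{252}{5}$ ($V{\left(u \right)} = \frac{1}{5 \frac{1}{4 \cdot 54 + 12 \cdot 3}} = \frac{1}{5 \frac{1}{216 + 36}} = \frac{1}{5 \cdot \frac{1}{252}} = \frac{1}{\frac{5}{252}} = \frac{252}{5}$)
$V{\left(\left(-2\right) 4 - 2 \right)} + g = \frac{252}{5} - 31436 = - \frac{156928}{5}$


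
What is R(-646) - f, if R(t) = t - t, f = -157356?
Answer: 157356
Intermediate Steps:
R(t) = 0
R(-646) - f = 0 - 1*(-157356) = 0 + 157356 = 157356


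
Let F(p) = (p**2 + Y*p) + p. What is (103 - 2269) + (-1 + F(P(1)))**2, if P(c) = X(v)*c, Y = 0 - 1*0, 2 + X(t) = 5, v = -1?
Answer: -2045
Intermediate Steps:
X(t) = 3 (X(t) = -2 + 5 = 3)
Y = 0 (Y = 0 + 0 = 0)
P(c) = 3*c
F(p) = p + p**2 (F(p) = (p**2 + 0*p) + p = (p**2 + 0) + p = p**2 + p = p + p**2)
(103 - 2269) + (-1 + F(P(1)))**2 = (103 - 2269) + (-1 + (3*1)*(1 + 3*1))**2 = -2166 + (-1 + 3*(1 + 3))**2 = -2166 + (-1 + 3*4)**2 = -2166 + (-1 + 12)**2 = -2166 + 11**2 = -2166 + 121 = -2045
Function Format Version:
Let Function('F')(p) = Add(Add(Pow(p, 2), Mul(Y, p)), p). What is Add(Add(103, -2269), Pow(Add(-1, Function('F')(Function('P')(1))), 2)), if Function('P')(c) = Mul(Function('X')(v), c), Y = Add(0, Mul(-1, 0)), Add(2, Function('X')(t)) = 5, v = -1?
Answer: -2045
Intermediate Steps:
Function('X')(t) = 3 (Function('X')(t) = Add(-2, 5) = 3)
Y = 0 (Y = Add(0, 0) = 0)
Function('P')(c) = Mul(3, c)
Function('F')(p) = Add(p, Pow(p, 2)) (Function('F')(p) = Add(Add(Pow(p, 2), Mul(0, p)), p) = Add(Add(Pow(p, 2), 0), p) = Add(Pow(p, 2), p) = Add(p, Pow(p, 2)))
Add(Add(103, -2269), Pow(Add(-1, Function('F')(Function('P')(1))), 2)) = Add(Add(103, -2269), Pow(Add(-1, Mul(Mul(3, 1), Add(1, Mul(3, 1)))), 2)) = Add(-2166, Pow(Add(-1, Mul(3, Add(1, 3))), 2)) = Add(-2166, Pow(Add(-1, Mul(3, 4)), 2)) = Add(-2166, Pow(Add(-1, 12), 2)) = Add(-2166, Pow(11, 2)) = Add(-2166, 121) = -2045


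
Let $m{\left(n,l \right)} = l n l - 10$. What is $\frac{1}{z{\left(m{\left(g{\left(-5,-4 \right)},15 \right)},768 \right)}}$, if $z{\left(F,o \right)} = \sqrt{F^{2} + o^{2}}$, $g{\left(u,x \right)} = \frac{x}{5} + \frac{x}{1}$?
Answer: $\frac{\sqrt{444481}}{888962} \approx 0.00074997$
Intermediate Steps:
$g{\left(u,x \right)} = \frac{6 x}{5}$ ($g{\left(u,x \right)} = x \frac{1}{5} + x 1 = \frac{x}{5} + x = \frac{6 x}{5}$)
$m{\left(n,l \right)} = -10 + n l^{2}$ ($m{\left(n,l \right)} = n l^{2} - 10 = -10 + n l^{2}$)
$\frac{1}{z{\left(m{\left(g{\left(-5,-4 \right)},15 \right)},768 \right)}} = \frac{1}{\sqrt{\left(-10 + \frac{6}{5} \left(-4\right) 15^{2}\right)^{2} + 768^{2}}} = \frac{1}{\sqrt{\left(-10 - 1080\right)^{2} + 589824}} = \frac{1}{\sqrt{\left(-1090\right)^{2} + 589824}} = \frac{1}{\sqrt{1188100 + 589824}} = \frac{1}{\sqrt{1777924}} = \frac{1}{2 \sqrt{444481}} = \frac{\sqrt{444481}}{888962}$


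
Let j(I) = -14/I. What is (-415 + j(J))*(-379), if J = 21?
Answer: 472613/3 ≈ 1.5754e+5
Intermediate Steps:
(-415 + j(J))*(-379) = (-415 - 14/21)*(-379) = (-415 - 14*1/21)*(-379) = (-415 - ⅔)*(-379) = -1247/3*(-379) = 472613/3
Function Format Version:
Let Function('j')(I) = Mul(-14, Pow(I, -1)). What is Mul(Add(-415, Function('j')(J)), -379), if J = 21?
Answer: Rational(472613, 3) ≈ 1.5754e+5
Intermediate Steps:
Mul(Add(-415, Function('j')(J)), -379) = Mul(Add(-415, Mul(-14, Pow(21, -1))), -379) = Mul(Add(-415, Mul(-14, Rational(1, 21))), -379) = Mul(Add(-415, Rational(-2, 3)), -379) = Mul(Rational(-1247, 3), -379) = Rational(472613, 3)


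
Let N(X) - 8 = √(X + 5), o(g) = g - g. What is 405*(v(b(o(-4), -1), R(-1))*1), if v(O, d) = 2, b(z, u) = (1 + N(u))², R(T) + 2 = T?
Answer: 810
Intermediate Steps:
R(T) = -2 + T
o(g) = 0
N(X) = 8 + √(5 + X) (N(X) = 8 + √(X + 5) = 8 + √(5 + X))
b(z, u) = (9 + √(5 + u))² (b(z, u) = (1 + (8 + √(5 + u)))² = (9 + √(5 + u))²)
405*(v(b(o(-4), -1), R(-1))*1) = 405*(2*1) = 405*2 = 810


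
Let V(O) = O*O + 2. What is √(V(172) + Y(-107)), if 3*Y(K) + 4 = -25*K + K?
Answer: √273966/3 ≈ 174.47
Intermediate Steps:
Y(K) = -4/3 - 8*K (Y(K) = -4/3 + (-25*K + K)/3 = -4/3 + (-24*K)/3 = -4/3 - 8*K)
V(O) = 2 + O² (V(O) = O² + 2 = 2 + O²)
√(V(172) + Y(-107)) = √((2 + 172²) + (-4/3 - 8*(-107))) = √((2 + 29584) + (-4/3 + 856)) = √(29586 + 2564/3) = √(91322/3) = √273966/3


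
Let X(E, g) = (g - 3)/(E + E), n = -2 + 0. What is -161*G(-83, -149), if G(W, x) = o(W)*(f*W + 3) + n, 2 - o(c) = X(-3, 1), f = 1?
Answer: 65366/3 ≈ 21789.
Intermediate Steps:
n = -2
X(E, g) = (-3 + g)/(2*E) (X(E, g) = (-3 + g)/((2*E)) = (-3 + g)*(1/(2*E)) = (-3 + g)/(2*E))
o(c) = 5/3 (o(c) = 2 - (-3 + 1)/(2*(-3)) = 2 - (-1)*(-2)/(2*3) = 2 - 1*⅓ = 2 - ⅓ = 5/3)
G(W, x) = 3 + 5*W/3 (G(W, x) = 5*(1*W + 3)/3 - 2 = 5*(W + 3)/3 - 2 = 5*(3 + W)/3 - 2 = (5 + 5*W/3) - 2 = 3 + 5*W/3)
-161*G(-83, -149) = -161*(3 + (5/3)*(-83)) = -161*(3 - 415/3) = -161*(-406/3) = 65366/3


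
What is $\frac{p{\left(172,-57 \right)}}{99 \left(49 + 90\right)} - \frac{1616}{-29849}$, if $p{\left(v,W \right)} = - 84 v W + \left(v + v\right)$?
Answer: $\frac{24614231896}{410752089} \approx 59.925$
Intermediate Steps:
$p{\left(v,W \right)} = 2 v - 84 W v$ ($p{\left(v,W \right)} = - 84 W v + 2 v = 2 v - 84 W v$)
$\frac{p{\left(172,-57 \right)}}{99 \left(49 + 90\right)} - \frac{1616}{-29849} = \frac{2 \cdot 172 \left(1 - -2394\right)}{99 \left(49 + 90\right)} - \frac{1616}{-29849} = \frac{2 \cdot 172 \left(1 + 2394\right)}{99 \cdot 139} - - \frac{1616}{29849} = \frac{2 \cdot 172 \cdot 2395}{13761} + \frac{1616}{29849} = 823880 \cdot \frac{1}{13761} + \frac{1616}{29849} = \frac{823880}{13761} + \frac{1616}{29849} = \frac{24614231896}{410752089}$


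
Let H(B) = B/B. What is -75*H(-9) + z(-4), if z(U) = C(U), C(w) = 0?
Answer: -75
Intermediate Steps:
H(B) = 1
z(U) = 0
-75*H(-9) + z(-4) = -75*1 + 0 = -75 + 0 = -75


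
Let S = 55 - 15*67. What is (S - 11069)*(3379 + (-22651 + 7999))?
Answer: 135490187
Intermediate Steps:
S = -950 (S = 55 - 1005 = -950)
(S - 11069)*(3379 + (-22651 + 7999)) = (-950 - 11069)*(3379 + (-22651 + 7999)) = -12019*(3379 - 14652) = -12019*(-11273) = 135490187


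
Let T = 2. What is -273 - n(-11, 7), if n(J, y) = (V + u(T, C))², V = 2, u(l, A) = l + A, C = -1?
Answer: -282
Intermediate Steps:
u(l, A) = A + l
n(J, y) = 9 (n(J, y) = (2 + (-1 + 2))² = (2 + 1)² = 3² = 9)
-273 - n(-11, 7) = -273 - 1*9 = -273 - 9 = -282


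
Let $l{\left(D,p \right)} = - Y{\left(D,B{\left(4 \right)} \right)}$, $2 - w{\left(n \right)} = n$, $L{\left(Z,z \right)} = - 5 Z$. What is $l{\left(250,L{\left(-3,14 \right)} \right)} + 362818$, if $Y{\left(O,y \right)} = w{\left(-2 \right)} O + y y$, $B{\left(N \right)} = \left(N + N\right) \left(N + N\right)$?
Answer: $357722$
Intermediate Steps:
$B{\left(N \right)} = 4 N^{2}$ ($B{\left(N \right)} = 2 N 2 N = 4 N^{2}$)
$w{\left(n \right)} = 2 - n$
$Y{\left(O,y \right)} = y^{2} + 4 O$ ($Y{\left(O,y \right)} = \left(2 - -2\right) O + y y = \left(2 + 2\right) O + y^{2} = 4 O + y^{2} = y^{2} + 4 O$)
$l{\left(D,p \right)} = -4096 - 4 D$ ($l{\left(D,p \right)} = - (\left(4 \cdot 4^{2}\right)^{2} + 4 D) = - (\left(4 \cdot 16\right)^{2} + 4 D) = - (64^{2} + 4 D) = - (4096 + 4 D) = -4096 - 4 D$)
$l{\left(250,L{\left(-3,14 \right)} \right)} + 362818 = \left(-4096 - 1000\right) + 362818 = -5096 + 362818 = 357722$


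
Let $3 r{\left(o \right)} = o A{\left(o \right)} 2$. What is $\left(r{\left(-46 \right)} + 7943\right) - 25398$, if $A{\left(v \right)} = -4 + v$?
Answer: $- \frac{47765}{3} \approx -15922.0$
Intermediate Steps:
$r{\left(o \right)} = \frac{2 o \left(-4 + o\right)}{3}$ ($r{\left(o \right)} = \frac{o \left(-4 + o\right) 2}{3} = \frac{2 o \left(-4 + o\right)}{3}$)
$\left(r{\left(-46 \right)} + 7943\right) - 25398 = \left(\frac{2}{3} \left(-46\right) \left(-4 - 46\right) + 7943\right) - 25398 = \left(\frac{2}{3} \left(-46\right) \left(-50\right) + 7943\right) - 25398 = \left(\frac{4600}{3} + 7943\right) - 25398 = \frac{28429}{3} - 25398 = - \frac{47765}{3}$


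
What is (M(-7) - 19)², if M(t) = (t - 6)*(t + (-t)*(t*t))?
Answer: 19245769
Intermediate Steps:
M(t) = (-6 + t)*(t - t³) (M(t) = (-6 + t)*(t + (-t)*t²) = (-6 + t)*(t - t³))
(M(-7) - 19)² = (-7*(-6 - 7 - 1*(-7)³ + 6*(-7)²) - 19)² = (-7*(-6 - 7 - 1*(-343) + 6*49) - 19)² = (-7*(-6 - 7 + 343 + 294) - 19)² = (-7*624 - 19)² = (-4368 - 19)² = (-4387)² = 19245769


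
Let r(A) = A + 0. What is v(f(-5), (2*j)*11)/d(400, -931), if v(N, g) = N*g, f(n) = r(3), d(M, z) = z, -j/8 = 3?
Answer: 1584/931 ≈ 1.7014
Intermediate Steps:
j = -24 (j = -8*3 = -24)
r(A) = A
f(n) = 3
v(f(-5), (2*j)*11)/d(400, -931) = (3*((2*(-24))*11))/(-931) = (3*(-48*11))*(-1/931) = (3*(-528))*(-1/931) = -1584*(-1/931) = 1584/931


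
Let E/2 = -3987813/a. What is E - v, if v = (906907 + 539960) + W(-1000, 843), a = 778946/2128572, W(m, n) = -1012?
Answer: -9051468577451/389473 ≈ -2.3240e+7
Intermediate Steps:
a = 389473/1064286 (a = 778946*(1/2128572) = 389473/1064286 ≈ 0.36595)
v = 1445855 (v = (906907 + 539960) - 1012 = 1446867 - 1012 = 1445855)
E = -8488347093036/389473 (E = 2*(-3987813/389473/1064286) = 2*(-3987813*1064286/389473) = 2*(-4244173546518/389473) = -8488347093036/389473 ≈ -2.1794e+7)
E - v = -8488347093036/389473 - 1*1445855 = -8488347093036/389473 - 1445855 = -9051468577451/389473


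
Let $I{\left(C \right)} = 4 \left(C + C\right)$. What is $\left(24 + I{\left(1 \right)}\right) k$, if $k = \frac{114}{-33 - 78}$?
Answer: $- \frac{1216}{37} \approx -32.865$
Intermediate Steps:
$I{\left(C \right)} = 8 C$ ($I{\left(C \right)} = 4 \cdot 2 C = 8 C$)
$k = - \frac{38}{37}$ ($k = \frac{114}{-111} = 114 \left(- \frac{1}{111}\right) = - \frac{38}{37} \approx -1.027$)
$\left(24 + I{\left(1 \right)}\right) k = \left(24 + 8 \cdot 1\right) \left(- \frac{38}{37}\right) = \left(24 + 8\right) \left(- \frac{38}{37}\right) = 32 \left(- \frac{38}{37}\right) = - \frac{1216}{37}$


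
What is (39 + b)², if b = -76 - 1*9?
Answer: 2116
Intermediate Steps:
b = -85 (b = -76 - 9 = -85)
(39 + b)² = (39 - 85)² = (-46)² = 2116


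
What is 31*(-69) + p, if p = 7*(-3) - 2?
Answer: -2162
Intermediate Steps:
p = -23 (p = -21 - 2 = -23)
31*(-69) + p = 31*(-69) - 23 = -2139 - 23 = -2162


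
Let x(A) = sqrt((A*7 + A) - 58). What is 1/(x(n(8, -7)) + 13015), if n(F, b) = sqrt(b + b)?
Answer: 1/(13015 + sqrt(2)*sqrt(-29 + 4*I*sqrt(14))) ≈ 7.6823e-5 - 4.63e-8*I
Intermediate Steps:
n(F, b) = sqrt(2)*sqrt(b) (n(F, b) = sqrt(2*b) = sqrt(2)*sqrt(b))
x(A) = sqrt(-58 + 8*A) (x(A) = sqrt((7*A + A) - 58) = sqrt(8*A - 58) = sqrt(-58 + 8*A))
1/(x(n(8, -7)) + 13015) = 1/(sqrt(-58 + 8*(sqrt(2)*sqrt(-7))) + 13015) = 1/(sqrt(-58 + 8*(sqrt(2)*(I*sqrt(7)))) + 13015) = 1/(sqrt(-58 + 8*(I*sqrt(14))) + 13015) = 1/(sqrt(-58 + 8*I*sqrt(14)) + 13015) = 1/(13015 + sqrt(-58 + 8*I*sqrt(14)))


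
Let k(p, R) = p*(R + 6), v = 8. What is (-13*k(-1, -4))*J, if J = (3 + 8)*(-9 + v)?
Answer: -286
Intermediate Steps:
k(p, R) = p*(6 + R)
J = -11 (J = (3 + 8)*(-9 + 8) = 11*(-1) = -11)
(-13*k(-1, -4))*J = -(-13)*(6 - 4)*(-11) = -(-13)*2*(-11) = -13*(-2)*(-11) = 26*(-11) = -286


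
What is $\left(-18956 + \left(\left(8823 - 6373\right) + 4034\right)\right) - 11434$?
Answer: $-23906$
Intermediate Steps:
$\left(-18956 + \left(\left(8823 - 6373\right) + 4034\right)\right) - 11434 = \left(-18956 + \left(2450 + 4034\right)\right) - 11434 = \left(-18956 + 6484\right) - 11434 = -12472 - 11434 = -23906$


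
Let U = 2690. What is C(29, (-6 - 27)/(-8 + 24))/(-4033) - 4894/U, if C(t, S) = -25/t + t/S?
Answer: -9425186762/5191136445 ≈ -1.8156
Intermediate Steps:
C(29, (-6 - 27)/(-8 + 24))/(-4033) - 4894/U = (-25/29 + 29/(((-6 - 27)/(-8 + 24))))/(-4033) - 4894/2690 = (-25*1/29 + 29/((-33/16)))*(-1/4033) - 4894*1/2690 = (-25/29 + 29/((-33*1/16)))*(-1/4033) - 2447/1345 = (-25/29 + 29/(-33/16))*(-1/4033) - 2447/1345 = (-25/29 + 29*(-16/33))*(-1/4033) - 2447/1345 = (-25/29 - 464/33)*(-1/4033) - 2447/1345 = -14281/957*(-1/4033) - 2447/1345 = 14281/3859581 - 2447/1345 = -9425186762/5191136445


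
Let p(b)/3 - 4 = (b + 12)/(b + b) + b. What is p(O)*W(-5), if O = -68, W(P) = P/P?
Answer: -3243/17 ≈ -190.76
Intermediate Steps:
W(P) = 1
p(b) = 12 + 3*b + 3*(12 + b)/(2*b) (p(b) = 12 + 3*((b + 12)/(b + b) + b) = 12 + 3*((12 + b)/((2*b)) + b) = 12 + 3*((12 + b)*(1/(2*b)) + b) = 12 + 3*((12 + b)/(2*b) + b) = 12 + 3*(b + (12 + b)/(2*b)) = 12 + (3*b + 3*(12 + b)/(2*b)) = 12 + 3*b + 3*(12 + b)/(2*b))
p(O)*W(-5) = (27/2 + 3*(-68) + 18/(-68))*1 = (27/2 - 204 + 18*(-1/68))*1 = (27/2 - 204 - 9/34)*1 = -3243/17*1 = -3243/17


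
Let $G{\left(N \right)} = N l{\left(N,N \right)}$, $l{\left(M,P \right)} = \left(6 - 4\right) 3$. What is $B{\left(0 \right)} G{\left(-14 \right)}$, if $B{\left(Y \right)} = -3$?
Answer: $252$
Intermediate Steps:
$l{\left(M,P \right)} = 6$ ($l{\left(M,P \right)} = 2 \cdot 3 = 6$)
$G{\left(N \right)} = 6 N$ ($G{\left(N \right)} = N 6 = 6 N$)
$B{\left(0 \right)} G{\left(-14 \right)} = - 3 \cdot 6 \left(-14\right) = \left(-3\right) \left(-84\right) = 252$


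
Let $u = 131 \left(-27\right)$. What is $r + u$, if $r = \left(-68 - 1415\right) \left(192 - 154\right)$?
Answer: $-59891$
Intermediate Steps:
$r = -56354$ ($r = \left(-1483\right) 38 = -56354$)
$u = -3537$
$r + u = -56354 - 3537 = -59891$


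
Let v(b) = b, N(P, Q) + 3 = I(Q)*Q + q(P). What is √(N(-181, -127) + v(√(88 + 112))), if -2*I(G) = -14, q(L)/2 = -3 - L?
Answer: √(-536 + 10*√2) ≈ 22.844*I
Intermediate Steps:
q(L) = -6 - 2*L (q(L) = 2*(-3 - L) = -6 - 2*L)
I(G) = 7 (I(G) = -½*(-14) = 7)
N(P, Q) = -9 - 2*P + 7*Q (N(P, Q) = -3 + (7*Q + (-6 - 2*P)) = -3 + (-6 - 2*P + 7*Q) = -9 - 2*P + 7*Q)
√(N(-181, -127) + v(√(88 + 112))) = √((-9 - 2*(-181) + 7*(-127)) + √(88 + 112)) = √((-9 + 362 - 889) + √200) = √(-536 + 10*√2)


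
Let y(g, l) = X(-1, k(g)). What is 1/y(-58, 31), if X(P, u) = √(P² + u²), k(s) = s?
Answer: √3365/3365 ≈ 0.017239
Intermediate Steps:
y(g, l) = √(1 + g²) (y(g, l) = √((-1)² + g²) = √(1 + g²))
1/y(-58, 31) = 1/(√(1 + (-58)²)) = 1/(√(1 + 3364)) = 1/(√3365) = √3365/3365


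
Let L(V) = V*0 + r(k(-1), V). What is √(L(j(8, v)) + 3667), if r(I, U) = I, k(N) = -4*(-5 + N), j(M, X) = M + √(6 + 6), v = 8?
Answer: √3691 ≈ 60.754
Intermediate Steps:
j(M, X) = M + 2*√3 (j(M, X) = M + √12 = M + 2*√3)
k(N) = 20 - 4*N
L(V) = 24 (L(V) = V*0 + (20 - 4*(-1)) = 0 + (20 + 4) = 0 + 24 = 24)
√(L(j(8, v)) + 3667) = √(24 + 3667) = √3691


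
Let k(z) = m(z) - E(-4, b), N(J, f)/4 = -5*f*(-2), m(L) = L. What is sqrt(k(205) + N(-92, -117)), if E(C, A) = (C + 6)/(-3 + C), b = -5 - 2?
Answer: I*sqrt(219261)/7 ≈ 66.893*I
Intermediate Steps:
N(J, f) = 40*f (N(J, f) = 4*(-5*f*(-2)) = 4*(-(-10)*f) = 4*(10*f) = 40*f)
b = -7
E(C, A) = (6 + C)/(-3 + C)
k(z) = 2/7 + z (k(z) = z - (6 - 4)/(-3 - 4) = z - 2/(-7) = z - (-1)*2/7 = z - 1*(-2/7) = z + 2/7 = 2/7 + z)
sqrt(k(205) + N(-92, -117)) = sqrt((2/7 + 205) + 40*(-117)) = sqrt(1437/7 - 4680) = sqrt(-31323/7) = I*sqrt(219261)/7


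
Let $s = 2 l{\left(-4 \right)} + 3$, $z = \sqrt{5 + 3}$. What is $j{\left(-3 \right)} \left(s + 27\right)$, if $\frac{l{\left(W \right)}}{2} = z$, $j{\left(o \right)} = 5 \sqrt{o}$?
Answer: $i \sqrt{3} \left(150 + 40 \sqrt{2}\right) \approx 357.79 i$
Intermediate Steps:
$z = 2 \sqrt{2}$ ($z = \sqrt{8} = 2 \sqrt{2} \approx 2.8284$)
$l{\left(W \right)} = 4 \sqrt{2}$ ($l{\left(W \right)} = 2 \cdot 2 \sqrt{2} = 4 \sqrt{2}$)
$s = 3 + 8 \sqrt{2}$ ($s = 2 \cdot 4 \sqrt{2} + 3 = 8 \sqrt{2} + 3 = 3 + 8 \sqrt{2} \approx 14.314$)
$j{\left(-3 \right)} \left(s + 27\right) = 5 \sqrt{-3} \left(\left(3 + 8 \sqrt{2}\right) + 27\right) = 5 i \sqrt{3} \left(30 + 8 \sqrt{2}\right)$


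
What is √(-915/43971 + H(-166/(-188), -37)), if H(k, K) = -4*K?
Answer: √31790021667/14657 ≈ 12.165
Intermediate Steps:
√(-915/43971 + H(-166/(-188), -37)) = √(-915/43971 - 4*(-37)) = √(-915*1/43971 + 148) = √(-305/14657 + 148) = √(2168931/14657) = √31790021667/14657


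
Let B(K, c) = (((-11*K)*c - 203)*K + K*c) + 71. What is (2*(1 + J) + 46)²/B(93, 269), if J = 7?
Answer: -1922/12793091 ≈ -0.00015024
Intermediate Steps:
B(K, c) = 71 + K*c + K*(-203 - 11*K*c) (B(K, c) = ((-11*K*c - 203)*K + K*c) + 71 = ((-203 - 11*K*c)*K + K*c) + 71 = (K*(-203 - 11*K*c) + K*c) + 71 = (K*c + K*(-203 - 11*K*c)) + 71 = 71 + K*c + K*(-203 - 11*K*c))
(2*(1 + J) + 46)²/B(93, 269) = (2*(1 + 7) + 46)²/(71 - 203*93 + 93*269 - 11*269*93²) = (2*8 + 46)²/(71 - 18879 + 25017 - 11*269*8649) = (16 + 46)²/(71 - 18879 + 25017 - 25592391) = 62²/(-25586182) = 3844*(-1/25586182) = -1922/12793091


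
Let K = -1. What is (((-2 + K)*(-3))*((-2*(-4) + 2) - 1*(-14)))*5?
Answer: 1080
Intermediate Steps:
(((-2 + K)*(-3))*((-2*(-4) + 2) - 1*(-14)))*5 = (((-2 - 1)*(-3))*((-2*(-4) + 2) - 1*(-14)))*5 = ((-3*(-3))*((8 + 2) + 14))*5 = (9*(10 + 14))*5 = (9*24)*5 = 216*5 = 1080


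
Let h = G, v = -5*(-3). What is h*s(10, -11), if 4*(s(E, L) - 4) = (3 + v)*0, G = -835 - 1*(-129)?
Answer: -2824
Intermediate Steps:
G = -706 (G = -835 + 129 = -706)
v = 15
s(E, L) = 4 (s(E, L) = 4 + ((3 + 15)*0)/4 = 4 + (18*0)/4 = 4 + (¼)*0 = 4 + 0 = 4)
h = -706
h*s(10, -11) = -706*4 = -2824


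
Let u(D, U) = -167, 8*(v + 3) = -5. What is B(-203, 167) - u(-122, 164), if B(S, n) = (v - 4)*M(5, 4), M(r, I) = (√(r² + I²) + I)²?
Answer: -2141/8 - 61*√41 ≈ -658.22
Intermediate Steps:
v = -29/8 (v = -3 + (⅛)*(-5) = -3 - 5/8 = -29/8 ≈ -3.6250)
M(r, I) = (I + √(I² + r²))² (M(r, I) = (√(I² + r²) + I)² = (I + √(I² + r²))²)
B(S, n) = -61*(4 + √41)²/8 (B(S, n) = (-29/8 - 4)*(4 + √(4² + 5²))² = -61*(4 + √(16 + 25))²/8 = -61*(4 + √41)²/8)
B(-203, 167) - u(-122, 164) = (-3477/8 - 61*√41) - 1*(-167) = (-3477/8 - 61*√41) + 167 = -2141/8 - 61*√41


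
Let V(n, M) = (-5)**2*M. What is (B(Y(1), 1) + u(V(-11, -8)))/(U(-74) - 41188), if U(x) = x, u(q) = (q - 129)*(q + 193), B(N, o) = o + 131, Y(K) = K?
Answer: -2435/41262 ≈ -0.059013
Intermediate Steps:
B(N, o) = 131 + o
V(n, M) = 25*M
u(q) = (-129 + q)*(193 + q)
(B(Y(1), 1) + u(V(-11, -8)))/(U(-74) - 41188) = ((131 + 1) + (-24897 + (25*(-8))**2 + 64*(25*(-8))))/(-74 - 41188) = (132 + (-24897 + (-200)**2 + 64*(-200)))/(-41262) = (132 + (-24897 + 40000 - 12800))*(-1/41262) = (132 + 2303)*(-1/41262) = 2435*(-1/41262) = -2435/41262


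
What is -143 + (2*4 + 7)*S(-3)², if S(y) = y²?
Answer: 1072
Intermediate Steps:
-143 + (2*4 + 7)*S(-3)² = -143 + (2*4 + 7)*((-3)²)² = -143 + (8 + 7)*9² = -143 + 15*81 = -143 + 1215 = 1072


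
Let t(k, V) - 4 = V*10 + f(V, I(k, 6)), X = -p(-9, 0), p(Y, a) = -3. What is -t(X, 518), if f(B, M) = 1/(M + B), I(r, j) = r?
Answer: -2700865/521 ≈ -5184.0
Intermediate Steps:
X = 3 (X = -1*(-3) = 3)
f(B, M) = 1/(B + M)
t(k, V) = 4 + 1/(V + k) + 10*V (t(k, V) = 4 + (V*10 + 1/(V + k)) = 4 + (10*V + 1/(V + k)) = 4 + (1/(V + k) + 10*V) = 4 + 1/(V + k) + 10*V)
-t(X, 518) = -(1 + 2*(2 + 5*518)*(518 + 3))/(518 + 3) = -(1 + 2*(2 + 2590)*521)/521 = -(1 + 2*2592*521)/521 = -(1 + 2700864)/521 = -2700865/521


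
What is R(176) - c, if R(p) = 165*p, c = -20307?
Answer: 49347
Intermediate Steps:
R(176) - c = 165*176 - 1*(-20307) = 29040 + 20307 = 49347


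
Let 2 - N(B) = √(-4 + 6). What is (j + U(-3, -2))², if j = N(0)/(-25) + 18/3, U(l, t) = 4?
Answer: (248 + √2)²/625 ≈ 99.532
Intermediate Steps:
N(B) = 2 - √2 (N(B) = 2 - √(-4 + 6) = 2 - √2)
j = 148/25 + √2/25 (j = (2 - √2)/(-25) + 18/3 = (2 - √2)*(-1/25) + 18*(⅓) = (-2/25 + √2/25) + 6 = 148/25 + √2/25 ≈ 5.9766)
(j + U(-3, -2))² = ((148/25 + √2/25) + 4)² = (248/25 + √2/25)²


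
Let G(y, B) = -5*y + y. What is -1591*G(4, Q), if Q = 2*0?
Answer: 25456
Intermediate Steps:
Q = 0
G(y, B) = -4*y
-1591*G(4, Q) = -(-6364)*4 = -1591*(-16) = 25456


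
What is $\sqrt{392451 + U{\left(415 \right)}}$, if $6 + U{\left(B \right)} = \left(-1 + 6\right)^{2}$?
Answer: $\sqrt{392470} \approx 626.47$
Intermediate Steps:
$U{\left(B \right)} = 19$ ($U{\left(B \right)} = -6 + \left(-1 + 6\right)^{2} = -6 + 5^{2} = -6 + 25 = 19$)
$\sqrt{392451 + U{\left(415 \right)}} = \sqrt{392451 + 19} = \sqrt{392470}$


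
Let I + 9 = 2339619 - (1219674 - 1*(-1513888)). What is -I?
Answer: 393952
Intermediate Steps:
I = -393952 (I = -9 + (2339619 - (1219674 - 1*(-1513888))) = -9 + (2339619 - (1219674 + 1513888)) = -9 + (2339619 - 1*2733562) = -9 + (2339619 - 2733562) = -9 - 393943 = -393952)
-I = -1*(-393952) = 393952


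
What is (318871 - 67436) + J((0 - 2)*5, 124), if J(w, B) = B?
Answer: 251559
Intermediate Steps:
(318871 - 67436) + J((0 - 2)*5, 124) = (318871 - 67436) + 124 = 251435 + 124 = 251559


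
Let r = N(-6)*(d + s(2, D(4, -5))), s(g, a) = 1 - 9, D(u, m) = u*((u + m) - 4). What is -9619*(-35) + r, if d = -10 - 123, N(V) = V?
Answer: 337511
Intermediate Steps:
D(u, m) = u*(-4 + m + u) (D(u, m) = u*((m + u) - 4) = u*(-4 + m + u))
d = -133
s(g, a) = -8
r = 846 (r = -6*(-133 - 8) = -6*(-141) = 846)
-9619*(-35) + r = -9619*(-35) + 846 = 336665 + 846 = 337511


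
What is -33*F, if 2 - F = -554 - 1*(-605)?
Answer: 1617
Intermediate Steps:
F = -49 (F = 2 - (-554 - 1*(-605)) = 2 - (-554 + 605) = 2 - 1*51 = 2 - 51 = -49)
-33*F = -33*(-49) = 1617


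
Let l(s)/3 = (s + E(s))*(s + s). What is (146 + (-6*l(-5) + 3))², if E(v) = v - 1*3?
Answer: 4800481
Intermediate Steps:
E(v) = -3 + v (E(v) = v - 3 = -3 + v)
l(s) = 6*s*(-3 + 2*s) (l(s) = 3*((s + (-3 + s))*(s + s)) = 3*((-3 + 2*s)*(2*s)) = 3*(2*s*(-3 + 2*s)) = 6*s*(-3 + 2*s))
(146 + (-6*l(-5) + 3))² = (146 + (-36*(-5)*(-3 + 2*(-5)) + 3))² = (146 + (-36*(-5)*(-3 - 10) + 3))² = (146 + (-36*(-5)*(-13) + 3))² = (146 + (-6*390 + 3))² = (146 + (-2340 + 3))² = (146 - 2337)² = (-2191)² = 4800481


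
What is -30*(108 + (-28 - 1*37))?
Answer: -1290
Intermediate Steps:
-30*(108 + (-28 - 1*37)) = -30*(108 + (-28 - 37)) = -30*(108 - 65) = -30*43 = -1290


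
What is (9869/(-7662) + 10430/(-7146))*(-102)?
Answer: 426242513/1520907 ≈ 280.26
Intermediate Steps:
(9869/(-7662) + 10430/(-7146))*(-102) = (9869*(-1/7662) + 10430*(-1/7146))*(-102) = (-9869/7662 - 5215/3573)*(-102) = -25073089/9125442*(-102) = 426242513/1520907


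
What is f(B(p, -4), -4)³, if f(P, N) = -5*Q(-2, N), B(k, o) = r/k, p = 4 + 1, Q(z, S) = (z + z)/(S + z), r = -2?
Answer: -1000/27 ≈ -37.037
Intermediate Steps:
Q(z, S) = 2*z/(S + z) (Q(z, S) = (2*z)/(S + z) = 2*z/(S + z))
p = 5
B(k, o) = -2/k
f(P, N) = 20/(-2 + N) (f(P, N) = -10*(-2)/(N - 2) = -10*(-2)/(-2 + N) = -(-20)/(-2 + N) = 20/(-2 + N))
f(B(p, -4), -4)³ = (20/(-2 - 4))³ = (20/(-6))³ = (20*(-⅙))³ = (-10/3)³ = -1000/27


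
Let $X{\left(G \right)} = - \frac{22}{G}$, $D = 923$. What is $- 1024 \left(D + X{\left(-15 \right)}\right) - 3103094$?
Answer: $- \frac{60746218}{15} \approx -4.0497 \cdot 10^{6}$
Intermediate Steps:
$- 1024 \left(D + X{\left(-15 \right)}\right) - 3103094 = - 1024 \left(923 - \frac{22}{-15}\right) - 3103094 = - 1024 \left(923 - - \frac{22}{15}\right) - 3103094 = - 1024 \left(923 + \frac{22}{15}\right) - 3103094 = \left(-1024\right) \frac{13867}{15} - 3103094 = - \frac{14199808}{15} - 3103094 = - \frac{60746218}{15}$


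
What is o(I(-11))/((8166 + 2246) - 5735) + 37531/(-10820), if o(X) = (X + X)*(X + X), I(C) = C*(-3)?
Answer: -42800189/16868380 ≈ -2.5373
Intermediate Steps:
I(C) = -3*C
o(X) = 4*X**2 (o(X) = (2*X)*(2*X) = 4*X**2)
o(I(-11))/((8166 + 2246) - 5735) + 37531/(-10820) = (4*(-3*(-11))**2)/((8166 + 2246) - 5735) + 37531/(-10820) = (4*33**2)/(10412 - 5735) + 37531*(-1/10820) = (4*1089)/4677 - 37531/10820 = 4356*(1/4677) - 37531/10820 = 1452/1559 - 37531/10820 = -42800189/16868380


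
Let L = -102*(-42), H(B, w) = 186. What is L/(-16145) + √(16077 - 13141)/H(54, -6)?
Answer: -4284/16145 + √734/93 ≈ 0.025971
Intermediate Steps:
L = 4284
L/(-16145) + √(16077 - 13141)/H(54, -6) = 4284/(-16145) + √(16077 - 13141)/186 = 4284*(-1/16145) + √2936*(1/186) = -4284/16145 + (2*√734)*(1/186) = -4284/16145 + √734/93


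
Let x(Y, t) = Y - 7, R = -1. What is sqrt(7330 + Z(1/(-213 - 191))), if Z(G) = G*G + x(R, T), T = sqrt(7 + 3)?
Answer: sqrt(1195067553)/404 ≈ 85.569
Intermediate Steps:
T = sqrt(10) ≈ 3.1623
x(Y, t) = -7 + Y
Z(G) = -8 + G**2 (Z(G) = G*G + (-7 - 1) = G**2 - 8 = -8 + G**2)
sqrt(7330 + Z(1/(-213 - 191))) = sqrt(7330 + (-8 + (1/(-213 - 191))**2)) = sqrt(7330 + (-8 + (1/(-404))**2)) = sqrt(7330 + (-8 + (-1/404)**2)) = sqrt(7330 + (-8 + 1/163216)) = sqrt(7330 - 1305727/163216) = sqrt(1195067553/163216) = sqrt(1195067553)/404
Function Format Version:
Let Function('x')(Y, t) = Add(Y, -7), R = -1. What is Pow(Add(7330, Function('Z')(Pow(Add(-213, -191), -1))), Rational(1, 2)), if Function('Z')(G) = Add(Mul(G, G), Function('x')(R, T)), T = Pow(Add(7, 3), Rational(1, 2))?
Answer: Mul(Rational(1, 404), Pow(1195067553, Rational(1, 2))) ≈ 85.569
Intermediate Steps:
T = Pow(10, Rational(1, 2)) ≈ 3.1623
Function('x')(Y, t) = Add(-7, Y)
Function('Z')(G) = Add(-8, Pow(G, 2)) (Function('Z')(G) = Add(Mul(G, G), Add(-7, -1)) = Add(Pow(G, 2), -8) = Add(-8, Pow(G, 2)))
Pow(Add(7330, Function('Z')(Pow(Add(-213, -191), -1))), Rational(1, 2)) = Pow(Add(7330, Add(-8, Pow(Pow(Add(-213, -191), -1), 2))), Rational(1, 2)) = Pow(Add(7330, Add(-8, Pow(Pow(-404, -1), 2))), Rational(1, 2)) = Pow(Add(7330, Add(-8, Pow(Rational(-1, 404), 2))), Rational(1, 2)) = Pow(Add(7330, Add(-8, Rational(1, 163216))), Rational(1, 2)) = Pow(Add(7330, Rational(-1305727, 163216)), Rational(1, 2)) = Pow(Rational(1195067553, 163216), Rational(1, 2)) = Mul(Rational(1, 404), Pow(1195067553, Rational(1, 2)))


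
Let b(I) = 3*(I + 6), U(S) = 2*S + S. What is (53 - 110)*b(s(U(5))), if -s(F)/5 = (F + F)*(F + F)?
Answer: 768474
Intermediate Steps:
U(S) = 3*S
s(F) = -20*F**2 (s(F) = -5*(F + F)*(F + F) = -5*2*F*2*F = -20*F**2)
b(I) = 18 + 3*I (b(I) = 3*(6 + I) = 18 + 3*I)
(53 - 110)*b(s(U(5))) = (53 - 110)*(18 + 3*(-20*(3*5)**2)) = -57*(18 + 3*(-20*15**2)) = -57*(18 + 3*(-20*225)) = -57*(18 + 3*(-4500)) = -57*(18 - 13500) = -57*(-13482) = 768474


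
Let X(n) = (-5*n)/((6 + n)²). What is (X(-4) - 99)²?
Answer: 8836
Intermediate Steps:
X(n) = -5*n/(6 + n)² (X(n) = (-5*n)/(6 + n)² = -5*n/(6 + n)²)
(X(-4) - 99)² = (-5*(-4)/(6 - 4)² - 99)² = (-5*(-4)/2² - 99)² = (-5*(-4)*¼ - 99)² = (5 - 99)² = (-94)² = 8836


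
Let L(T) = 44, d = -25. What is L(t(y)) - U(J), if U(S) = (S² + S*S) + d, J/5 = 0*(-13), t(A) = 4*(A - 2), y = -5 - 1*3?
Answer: 69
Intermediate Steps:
y = -8 (y = -5 - 3 = -8)
t(A) = -8 + 4*A (t(A) = 4*(-2 + A) = -8 + 4*A)
J = 0 (J = 5*(0*(-13)) = 5*0 = 0)
U(S) = -25 + 2*S² (U(S) = (S² + S*S) - 25 = (S² + S²) - 25 = 2*S² - 25 = -25 + 2*S²)
L(t(y)) - U(J) = 44 - (-25 + 2*0²) = 44 - (-25 + 2*0) = 44 - (-25 + 0) = 44 - 1*(-25) = 44 + 25 = 69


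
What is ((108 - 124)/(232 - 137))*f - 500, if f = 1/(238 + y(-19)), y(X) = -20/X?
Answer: -5677508/11355 ≈ -500.00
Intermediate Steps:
f = 19/4542 (f = 1/(238 - 20/(-19)) = 1/(238 - 20*(-1/19)) = 1/(238 + 20/19) = 1/(4542/19) = 19/4542 ≈ 0.0041832)
((108 - 124)/(232 - 137))*f - 500 = ((108 - 124)/(232 - 137))*(19/4542) - 500 = -16/95*(19/4542) - 500 = -16*1/95*(19/4542) - 500 = -16/95*19/4542 - 500 = -8/11355 - 500 = -5677508/11355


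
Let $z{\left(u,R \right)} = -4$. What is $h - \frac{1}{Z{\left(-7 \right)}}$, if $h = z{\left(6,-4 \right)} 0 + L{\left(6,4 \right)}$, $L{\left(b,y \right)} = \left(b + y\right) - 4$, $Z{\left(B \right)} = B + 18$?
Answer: $\frac{65}{11} \approx 5.9091$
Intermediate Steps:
$Z{\left(B \right)} = 18 + B$
$L{\left(b,y \right)} = -4 + b + y$
$h = 6$ ($h = \left(-4\right) 0 + \left(-4 + 6 + 4\right) = 0 + 6 = 6$)
$h - \frac{1}{Z{\left(-7 \right)}} = 6 - \frac{1}{18 - 7} = 6 - \frac{1}{11} = \frac{65}{11}$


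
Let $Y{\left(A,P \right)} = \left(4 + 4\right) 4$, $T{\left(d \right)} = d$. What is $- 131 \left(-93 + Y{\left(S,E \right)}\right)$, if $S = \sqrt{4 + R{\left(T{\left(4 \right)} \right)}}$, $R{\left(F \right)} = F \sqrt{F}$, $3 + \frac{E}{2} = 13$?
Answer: $7991$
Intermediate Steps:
$E = 20$ ($E = -6 + 2 \cdot 13 = -6 + 26 = 20$)
$R{\left(F \right)} = F^{\frac{3}{2}}$
$S = 2 \sqrt{3}$ ($S = \sqrt{4 + 4^{\frac{3}{2}}} = \sqrt{4 + 8} = \sqrt{12} = 2 \sqrt{3} \approx 3.4641$)
$Y{\left(A,P \right)} = 32$ ($Y{\left(A,P \right)} = 8 \cdot 4 = 32$)
$- 131 \left(-93 + Y{\left(S,E \right)}\right) = - 131 \left(-93 + 32\right) = \left(-131\right) \left(-61\right) = 7991$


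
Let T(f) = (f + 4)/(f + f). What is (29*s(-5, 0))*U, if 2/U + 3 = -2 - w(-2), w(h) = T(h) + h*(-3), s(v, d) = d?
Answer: 0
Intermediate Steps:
T(f) = (4 + f)/(2*f) (T(f) = (4 + f)/((2*f)) = (4 + f)*(1/(2*f)) = (4 + f)/(2*f))
w(h) = -3*h + (4 + h)/(2*h) (w(h) = (4 + h)/(2*h) + h*(-3) = (4 + h)/(2*h) - 3*h = -3*h + (4 + h)/(2*h))
U = -4/21 (U = 2/(-3 + (-2 - (½ - 3*(-2) + 2/(-2)))) = 2/(-3 + (-2 - (½ + 6 + 2*(-½)))) = 2/(-3 + (-2 - (½ + 6 - 1))) = 2/(-3 + (-2 - 1*11/2)) = 2/(-3 + (-2 - 11/2)) = 2/(-3 - 15/2) = 2/(-21/2) = 2*(-2/21) = -4/21 ≈ -0.19048)
(29*s(-5, 0))*U = (29*0)*(-4/21) = 0*(-4/21) = 0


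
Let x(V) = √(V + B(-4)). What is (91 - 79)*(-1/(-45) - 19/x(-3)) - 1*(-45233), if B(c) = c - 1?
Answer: 678499/15 + 57*I*√2 ≈ 45233.0 + 80.61*I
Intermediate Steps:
B(c) = -1 + c
x(V) = √(-5 + V) (x(V) = √(V + (-1 - 4)) = √(V - 5) = √(-5 + V))
(91 - 79)*(-1/(-45) - 19/x(-3)) - 1*(-45233) = (91 - 79)*(-1/(-45) - 19/√(-5 - 3)) - 1*(-45233) = 12*(-1*(-1/45) - 19*(-I*√2/4)) + 45233 = 12*(1/45 - 19*(-I*√2/4)) + 45233 = 12*(1/45 - (-19)*I*√2/4) + 45233 = 12*(1/45 + 19*I*√2/4) + 45233 = (4/15 + 57*I*√2) + 45233 = 678499/15 + 57*I*√2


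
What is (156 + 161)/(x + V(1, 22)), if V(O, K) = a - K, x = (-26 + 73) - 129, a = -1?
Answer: -317/105 ≈ -3.0190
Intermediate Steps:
x = -82 (x = 47 - 129 = -82)
V(O, K) = -1 - K
(156 + 161)/(x + V(1, 22)) = (156 + 161)/(-82 + (-1 - 1*22)) = 317/(-82 + (-1 - 22)) = 317/(-82 - 23) = 317/(-105) = 317*(-1/105) = -317/105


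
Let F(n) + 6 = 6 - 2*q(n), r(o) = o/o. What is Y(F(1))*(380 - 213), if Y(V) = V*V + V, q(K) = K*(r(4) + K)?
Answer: 2004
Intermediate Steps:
r(o) = 1
q(K) = K*(1 + K)
F(n) = -2*n*(1 + n) (F(n) = -6 + (6 - 2*n*(1 + n)) = -2*n*(1 + n))
Y(V) = V + V² (Y(V) = V² + V = V + V²)
Y(F(1))*(380 - 213) = ((-2*1*(1 + 1))*(1 - 2*1*(1 + 1)))*(380 - 213) = ((-2*1*2)*(1 - 2*1*2))*167 = -4*(1 - 4)*167 = -4*(-3)*167 = 12*167 = 2004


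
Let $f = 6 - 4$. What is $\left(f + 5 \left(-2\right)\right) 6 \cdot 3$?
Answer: $-144$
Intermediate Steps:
$f = 2$ ($f = 6 - 4 = 2$)
$\left(f + 5 \left(-2\right)\right) 6 \cdot 3 = \left(2 + 5 \left(-2\right)\right) 6 \cdot 3 = \left(2 - 10\right) 6 \cdot 3 = \left(-8\right) 6 \cdot 3 = \left(-48\right) 3 = -144$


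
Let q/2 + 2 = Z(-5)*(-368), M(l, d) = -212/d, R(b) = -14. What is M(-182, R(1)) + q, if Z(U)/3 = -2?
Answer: 30990/7 ≈ 4427.1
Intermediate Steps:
Z(U) = -6 (Z(U) = 3*(-2) = -6)
q = 4412 (q = -4 + 2*(-6*(-368)) = -4 + 2*2208 = -4 + 4416 = 4412)
M(-182, R(1)) + q = -212/(-14) + 4412 = -212*(-1/14) + 4412 = 106/7 + 4412 = 30990/7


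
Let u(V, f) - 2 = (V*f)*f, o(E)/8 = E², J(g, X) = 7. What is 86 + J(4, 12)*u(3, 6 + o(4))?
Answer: 377176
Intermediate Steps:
o(E) = 8*E²
u(V, f) = 2 + V*f² (u(V, f) = 2 + (V*f)*f = 2 + V*f²)
86 + J(4, 12)*u(3, 6 + o(4)) = 86 + 7*(2 + 3*(6 + 8*4²)²) = 86 + 7*(2 + 3*(6 + 8*16)²) = 86 + 7*(2 + 3*(6 + 128)²) = 86 + 7*(2 + 3*134²) = 86 + 7*(2 + 3*17956) = 86 + 7*(2 + 53868) = 86 + 7*53870 = 86 + 377090 = 377176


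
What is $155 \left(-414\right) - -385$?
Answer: $-63785$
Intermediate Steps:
$155 \left(-414\right) - -385 = -64170 + 385 = -63785$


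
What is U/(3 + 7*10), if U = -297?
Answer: -297/73 ≈ -4.0685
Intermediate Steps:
U/(3 + 7*10) = -297/(3 + 7*10) = -297/(3 + 70) = -297/73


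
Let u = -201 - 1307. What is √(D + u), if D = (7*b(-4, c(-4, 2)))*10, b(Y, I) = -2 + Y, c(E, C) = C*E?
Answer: 2*I*√482 ≈ 43.909*I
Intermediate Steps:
u = -1508
D = -420 (D = (7*(-2 - 4))*10 = (7*(-6))*10 = -42*10 = -420)
√(D + u) = √(-420 - 1508) = √(-1928) = 2*I*√482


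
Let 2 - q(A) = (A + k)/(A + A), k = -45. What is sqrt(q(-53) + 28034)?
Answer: 67*sqrt(17543)/53 ≈ 167.44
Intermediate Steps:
q(A) = 2 - (-45 + A)/(2*A) (q(A) = 2 - (A - 45)/(A + A) = 2 - (-45 + A)/(2*A))
sqrt(q(-53) + 28034) = sqrt((3/2)*(15 - 53)/(-53) + 28034) = sqrt((3/2)*(-1/53)*(-38) + 28034) = sqrt(57/53 + 28034) = sqrt(1485859/53) = 67*sqrt(17543)/53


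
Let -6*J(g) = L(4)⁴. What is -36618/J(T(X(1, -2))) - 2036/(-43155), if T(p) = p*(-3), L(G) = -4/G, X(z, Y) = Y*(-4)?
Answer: 9481500776/43155 ≈ 2.1971e+5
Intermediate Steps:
X(z, Y) = -4*Y
T(p) = -3*p
J(g) = -⅙ (J(g) = -1⁴/6 = -(-4*¼)⁴/6 = -⅙*(-1)⁴ = -⅙*1 = -⅙)
-36618/J(T(X(1, -2))) - 2036/(-43155) = -36618/(-⅙) - 2036/(-43155) = -36618*(-6) - 2036*(-1/43155) = 219708 + 2036/43155 = 9481500776/43155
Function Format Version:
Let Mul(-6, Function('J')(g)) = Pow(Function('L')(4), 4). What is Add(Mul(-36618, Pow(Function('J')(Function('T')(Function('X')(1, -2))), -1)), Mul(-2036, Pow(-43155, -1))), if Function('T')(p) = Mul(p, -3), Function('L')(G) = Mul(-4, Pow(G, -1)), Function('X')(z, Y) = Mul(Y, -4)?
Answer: Rational(9481500776, 43155) ≈ 2.1971e+5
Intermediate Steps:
Function('X')(z, Y) = Mul(-4, Y)
Function('T')(p) = Mul(-3, p)
Function('J')(g) = Rational(-1, 6) (Function('J')(g) = Mul(Rational(-1, 6), Pow(Mul(-4, Pow(4, -1)), 4)) = Mul(Rational(-1, 6), Pow(Mul(-4, Rational(1, 4)), 4)) = Mul(Rational(-1, 6), Pow(-1, 4)) = Mul(Rational(-1, 6), 1) = Rational(-1, 6))
Add(Mul(-36618, Pow(Function('J')(Function('T')(Function('X')(1, -2))), -1)), Mul(-2036, Pow(-43155, -1))) = Add(Mul(-36618, Pow(Rational(-1, 6), -1)), Mul(-2036, Pow(-43155, -1))) = Add(Mul(-36618, -6), Mul(-2036, Rational(-1, 43155))) = Add(219708, Rational(2036, 43155)) = Rational(9481500776, 43155)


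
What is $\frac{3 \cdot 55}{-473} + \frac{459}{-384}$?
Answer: $- \frac{8499}{5504} \approx -1.5441$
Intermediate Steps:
$\frac{3 \cdot 55}{-473} + \frac{459}{-384} = 165 \left(- \frac{1}{473}\right) + 459 \left(- \frac{1}{384}\right) = - \frac{15}{43} - \frac{153}{128} = - \frac{8499}{5504}$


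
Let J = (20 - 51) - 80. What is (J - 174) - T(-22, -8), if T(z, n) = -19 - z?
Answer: -288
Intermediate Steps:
J = -111 (J = -31 - 80 = -111)
(J - 174) - T(-22, -8) = (-111 - 174) - (-19 - 1*(-22)) = -285 - (-19 + 22) = -285 - 1*3 = -285 - 3 = -288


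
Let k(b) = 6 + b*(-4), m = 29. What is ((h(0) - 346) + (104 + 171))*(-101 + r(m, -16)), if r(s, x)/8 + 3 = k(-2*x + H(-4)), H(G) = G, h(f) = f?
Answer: 69083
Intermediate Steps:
k(b) = 6 - 4*b
r(s, x) = 152 + 64*x (r(s, x) = -24 + 8*(6 - 4*(-2*x - 4)) = -24 + 8*(6 - 4*(-4 - 2*x)) = -24 + 8*(6 + (16 + 8*x)) = -24 + 8*(22 + 8*x) = -24 + (176 + 64*x) = 152 + 64*x)
((h(0) - 346) + (104 + 171))*(-101 + r(m, -16)) = ((0 - 346) + (104 + 171))*(-101 + (152 + 64*(-16))) = (-346 + 275)*(-101 + (152 - 1024)) = -71*(-101 - 872) = -71*(-973) = 69083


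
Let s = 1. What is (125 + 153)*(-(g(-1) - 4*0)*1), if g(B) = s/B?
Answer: 278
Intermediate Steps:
g(B) = 1/B
(125 + 153)*(-(g(-1) - 4*0)*1) = (125 + 153)*(-(1/(-1) - 4*0)*1) = 278*(-(-1 + 0)*1) = 278*(-1*(-1)*1) = 278*(1*1) = 278*1 = 278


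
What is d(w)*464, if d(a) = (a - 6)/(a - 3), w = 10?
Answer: 1856/7 ≈ 265.14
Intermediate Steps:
d(a) = (-6 + a)/(-3 + a)
d(w)*464 = ((-6 + 10)/(-3 + 10))*464 = (4/7)*464 = 1856/7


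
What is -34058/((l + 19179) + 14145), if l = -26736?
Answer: -17029/3294 ≈ -5.1697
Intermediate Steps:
-34058/((l + 19179) + 14145) = -34058/((-26736 + 19179) + 14145) = -34058/(-7557 + 14145) = -34058/6588 = -34058*1/6588 = -17029/3294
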